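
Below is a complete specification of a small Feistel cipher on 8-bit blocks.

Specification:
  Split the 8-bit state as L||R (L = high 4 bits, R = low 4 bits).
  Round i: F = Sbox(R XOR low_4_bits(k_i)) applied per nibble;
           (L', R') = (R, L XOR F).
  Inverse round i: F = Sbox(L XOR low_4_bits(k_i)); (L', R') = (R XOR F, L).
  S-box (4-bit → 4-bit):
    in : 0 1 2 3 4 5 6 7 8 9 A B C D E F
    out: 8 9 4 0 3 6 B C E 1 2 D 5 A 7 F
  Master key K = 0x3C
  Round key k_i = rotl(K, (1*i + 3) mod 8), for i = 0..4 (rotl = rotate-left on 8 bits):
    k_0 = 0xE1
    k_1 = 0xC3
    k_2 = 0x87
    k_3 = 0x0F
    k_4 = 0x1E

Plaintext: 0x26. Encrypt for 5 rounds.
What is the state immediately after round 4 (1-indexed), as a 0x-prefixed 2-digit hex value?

s_0 = plaintext = 0x26
s_1 = Round(s_0, k_0) = 0x6E
s_2 = Round(s_1, k_1) = 0xEC
s_3 = Round(s_2, k_2) = 0xC3
s_4 = Round(s_3, k_3) = 0x39
s_5 = Round(s_4, k_4) = 0x9F

0x39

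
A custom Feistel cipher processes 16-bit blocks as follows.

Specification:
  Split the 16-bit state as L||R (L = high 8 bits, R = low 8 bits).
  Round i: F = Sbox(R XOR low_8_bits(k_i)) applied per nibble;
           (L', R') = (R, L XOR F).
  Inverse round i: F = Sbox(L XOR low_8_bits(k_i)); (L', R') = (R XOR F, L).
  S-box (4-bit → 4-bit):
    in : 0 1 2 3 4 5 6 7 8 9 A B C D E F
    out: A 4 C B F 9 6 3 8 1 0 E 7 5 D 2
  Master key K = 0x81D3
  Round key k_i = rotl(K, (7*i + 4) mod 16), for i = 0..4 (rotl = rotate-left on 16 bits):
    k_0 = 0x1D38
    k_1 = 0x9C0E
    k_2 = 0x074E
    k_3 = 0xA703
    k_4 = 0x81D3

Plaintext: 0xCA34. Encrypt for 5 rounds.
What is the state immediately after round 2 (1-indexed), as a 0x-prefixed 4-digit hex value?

s_0 = plaintext = 0xCA34
s_1 = Round(s_0, k_0) = 0x346D
s_2 = Round(s_1, k_1) = 0x6D5F
s_3 = Round(s_2, k_2) = 0x5F29
s_4 = Round(s_3, k_3) = 0x299F
s_5 = Round(s_4, k_4) = 0x9FDE

0x6D5F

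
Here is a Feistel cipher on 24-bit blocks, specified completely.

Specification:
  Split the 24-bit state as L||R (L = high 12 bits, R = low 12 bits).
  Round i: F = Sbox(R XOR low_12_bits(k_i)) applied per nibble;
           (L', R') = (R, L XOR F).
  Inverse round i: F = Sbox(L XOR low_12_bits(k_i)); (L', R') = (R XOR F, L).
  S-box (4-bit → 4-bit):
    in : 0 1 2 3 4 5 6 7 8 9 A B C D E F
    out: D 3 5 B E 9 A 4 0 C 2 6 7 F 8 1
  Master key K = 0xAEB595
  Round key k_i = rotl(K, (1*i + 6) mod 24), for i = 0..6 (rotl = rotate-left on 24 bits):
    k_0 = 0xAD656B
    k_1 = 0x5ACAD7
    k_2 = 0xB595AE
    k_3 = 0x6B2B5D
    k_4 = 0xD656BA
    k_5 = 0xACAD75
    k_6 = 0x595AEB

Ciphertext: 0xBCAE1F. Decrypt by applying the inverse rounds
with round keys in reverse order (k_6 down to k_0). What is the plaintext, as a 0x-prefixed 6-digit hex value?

s_0 = ciphertext = 0xBCAE1F
s_1 = InvRound(s_0, k_6) = 0xD4CBCA
s_2 = InvRound(s_1, k_5) = 0x676D4C
s_3 = InvRound(s_2, k_4) = 0x03B676
s_4 = InvRound(s_3, k_3) = 0x0DC03B
s_5 = InvRound(s_4, k_2) = 0x97E0DC
s_6 = InvRound(s_5, k_1) = 0xBF097E
s_7 = InvRound(s_6, k_0) = 0x1B8BF0

0x1B8BF0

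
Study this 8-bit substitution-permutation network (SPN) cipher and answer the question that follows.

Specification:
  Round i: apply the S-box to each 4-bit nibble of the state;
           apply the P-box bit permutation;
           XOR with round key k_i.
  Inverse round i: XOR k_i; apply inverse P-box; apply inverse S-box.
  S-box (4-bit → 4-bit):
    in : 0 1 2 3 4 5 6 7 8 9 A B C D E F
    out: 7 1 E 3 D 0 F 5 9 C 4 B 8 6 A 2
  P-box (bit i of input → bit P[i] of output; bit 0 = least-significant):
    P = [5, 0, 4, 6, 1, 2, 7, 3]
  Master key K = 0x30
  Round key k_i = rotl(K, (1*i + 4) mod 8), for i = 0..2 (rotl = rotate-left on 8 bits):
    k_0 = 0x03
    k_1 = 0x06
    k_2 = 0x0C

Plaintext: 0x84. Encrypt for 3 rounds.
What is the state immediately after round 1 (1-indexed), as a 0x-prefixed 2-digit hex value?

s_0 = plaintext = 0x84
s_1 = Round(s_0, k_0) = 0x79
s_2 = Round(s_1, k_1) = 0xD4
s_3 = Round(s_2, k_2) = 0xF8

0x79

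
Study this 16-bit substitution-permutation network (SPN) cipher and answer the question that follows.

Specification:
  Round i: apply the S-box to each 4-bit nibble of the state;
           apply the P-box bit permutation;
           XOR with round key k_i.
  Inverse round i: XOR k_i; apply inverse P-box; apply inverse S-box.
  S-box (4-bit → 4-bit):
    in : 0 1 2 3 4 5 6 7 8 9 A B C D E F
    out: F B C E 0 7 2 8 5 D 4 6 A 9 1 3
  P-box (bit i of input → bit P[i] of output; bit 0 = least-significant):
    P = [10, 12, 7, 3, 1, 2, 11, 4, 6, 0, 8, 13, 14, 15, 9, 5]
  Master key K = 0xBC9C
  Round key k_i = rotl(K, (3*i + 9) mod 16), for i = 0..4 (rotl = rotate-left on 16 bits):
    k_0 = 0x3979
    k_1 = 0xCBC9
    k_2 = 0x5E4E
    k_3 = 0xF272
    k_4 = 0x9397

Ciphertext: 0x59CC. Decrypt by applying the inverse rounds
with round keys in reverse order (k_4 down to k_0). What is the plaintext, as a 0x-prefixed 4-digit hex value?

0xF677

s_0 = ciphertext = 0x59CC
s_1 = InvRound(s_0, k_4) = 0x5F97
s_2 = InvRound(s_1, k_3) = 0xC0B8
s_3 = InvRound(s_2, k_2) = 0x3E05
s_4 = InvRound(s_3, k_1) = 0xF960
s_5 = InvRound(s_4, k_0) = 0xF677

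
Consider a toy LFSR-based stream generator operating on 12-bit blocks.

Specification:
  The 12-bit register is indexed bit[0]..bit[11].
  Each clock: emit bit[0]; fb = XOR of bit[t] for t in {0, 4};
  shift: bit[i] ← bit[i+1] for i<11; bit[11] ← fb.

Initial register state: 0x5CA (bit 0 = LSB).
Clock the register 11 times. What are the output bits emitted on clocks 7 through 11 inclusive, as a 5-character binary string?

11101

reg_0 = 0x5CA
clock 1: out=0, reg = 0x2E5
clock 2: out=1, reg = 0x972
clock 3: out=0, reg = 0xCB9
clock 4: out=1, reg = 0x65C
clock 5: out=0, reg = 0xB2E
clock 6: out=0, reg = 0x597
clock 7: out=1, reg = 0x2CB
clock 8: out=1, reg = 0x965
clock 9: out=1, reg = 0xCB2
clock 10: out=0, reg = 0xE59
clock 11: out=1, reg = 0x72C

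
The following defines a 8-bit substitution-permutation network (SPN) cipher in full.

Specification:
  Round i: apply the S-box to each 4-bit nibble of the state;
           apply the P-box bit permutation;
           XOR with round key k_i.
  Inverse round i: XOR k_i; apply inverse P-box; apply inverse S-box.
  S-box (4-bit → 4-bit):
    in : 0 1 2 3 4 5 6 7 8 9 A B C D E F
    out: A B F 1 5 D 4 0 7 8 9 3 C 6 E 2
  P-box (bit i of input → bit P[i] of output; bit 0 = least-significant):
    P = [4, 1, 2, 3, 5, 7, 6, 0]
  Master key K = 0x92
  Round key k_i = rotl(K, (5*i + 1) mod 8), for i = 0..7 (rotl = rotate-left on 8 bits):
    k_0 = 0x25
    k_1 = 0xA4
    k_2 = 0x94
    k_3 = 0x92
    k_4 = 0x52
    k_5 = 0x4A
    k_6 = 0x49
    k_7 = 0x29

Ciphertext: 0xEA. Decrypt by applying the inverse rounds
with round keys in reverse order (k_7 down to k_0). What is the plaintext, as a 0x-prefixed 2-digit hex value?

0x1C

s_0 = ciphertext = 0xEA
s_1 = InvRound(s_0, k_7) = 0xEF
s_2 = InvRound(s_1, k_6) = 0xBD
s_3 = InvRound(s_2, k_5) = 0x28
s_4 = InvRound(s_3, k_4) = 0x41
s_5 = InvRound(s_4, k_3) = 0xEB
s_6 = InvRound(s_5, k_2) = 0x52
s_7 = InvRound(s_6, k_1) = 0x88
s_8 = InvRound(s_7, k_0) = 0x1C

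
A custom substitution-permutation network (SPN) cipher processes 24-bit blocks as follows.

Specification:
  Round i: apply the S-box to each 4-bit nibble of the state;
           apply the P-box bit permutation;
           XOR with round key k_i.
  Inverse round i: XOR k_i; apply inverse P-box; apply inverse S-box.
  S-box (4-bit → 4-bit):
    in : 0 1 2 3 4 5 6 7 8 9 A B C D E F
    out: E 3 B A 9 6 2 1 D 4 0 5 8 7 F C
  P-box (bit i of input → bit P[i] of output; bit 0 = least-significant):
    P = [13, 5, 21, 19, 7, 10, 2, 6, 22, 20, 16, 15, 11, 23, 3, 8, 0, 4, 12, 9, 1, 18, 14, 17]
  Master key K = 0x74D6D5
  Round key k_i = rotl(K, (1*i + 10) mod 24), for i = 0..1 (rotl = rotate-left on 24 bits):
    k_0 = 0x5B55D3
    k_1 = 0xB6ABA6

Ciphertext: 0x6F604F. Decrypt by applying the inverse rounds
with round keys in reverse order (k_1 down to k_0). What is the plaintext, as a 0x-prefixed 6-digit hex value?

0x302874

s_0 = ciphertext = 0x6F604F
s_1 = InvRound(s_0, k_1) = 0x94EE43
s_2 = InvRound(s_1, k_0) = 0x302874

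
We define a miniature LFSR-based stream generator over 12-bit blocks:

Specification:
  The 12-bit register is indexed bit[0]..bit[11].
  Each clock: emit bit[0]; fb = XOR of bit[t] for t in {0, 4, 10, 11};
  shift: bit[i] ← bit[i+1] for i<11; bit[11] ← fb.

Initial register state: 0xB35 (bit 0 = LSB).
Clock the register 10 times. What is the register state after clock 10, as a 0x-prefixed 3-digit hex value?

0x0DE

reg_0 = 0xB35
clock 1: out=1, reg = 0xD9A
clock 2: out=0, reg = 0xECD
clock 3: out=1, reg = 0xF66
clock 4: out=0, reg = 0x7B3
clock 5: out=1, reg = 0xBD9
clock 6: out=1, reg = 0xDEC
clock 7: out=0, reg = 0x6F6
clock 8: out=0, reg = 0x37B
clock 9: out=1, reg = 0x1BD
clock 10: out=1, reg = 0x0DE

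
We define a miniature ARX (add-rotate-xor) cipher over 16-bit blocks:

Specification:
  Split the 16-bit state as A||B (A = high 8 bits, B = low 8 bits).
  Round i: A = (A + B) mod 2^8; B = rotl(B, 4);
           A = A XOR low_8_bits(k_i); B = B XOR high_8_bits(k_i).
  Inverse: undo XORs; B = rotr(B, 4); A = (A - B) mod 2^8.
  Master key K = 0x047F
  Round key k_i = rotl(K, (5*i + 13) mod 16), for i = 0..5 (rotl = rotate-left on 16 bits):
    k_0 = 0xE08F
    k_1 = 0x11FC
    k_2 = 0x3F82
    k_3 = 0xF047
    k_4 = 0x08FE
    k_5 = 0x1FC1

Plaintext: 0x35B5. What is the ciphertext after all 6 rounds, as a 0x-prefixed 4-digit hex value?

s_0 = plaintext = 0x35B5
s_1 = Round(s_0, k_0) = 0x65BB
s_2 = Round(s_1, k_1) = 0xDCAA
s_3 = Round(s_2, k_2) = 0x0495
s_4 = Round(s_3, k_3) = 0xDEA9
s_5 = Round(s_4, k_4) = 0x7992
s_6 = Round(s_5, k_5) = 0xCA36

0xCA36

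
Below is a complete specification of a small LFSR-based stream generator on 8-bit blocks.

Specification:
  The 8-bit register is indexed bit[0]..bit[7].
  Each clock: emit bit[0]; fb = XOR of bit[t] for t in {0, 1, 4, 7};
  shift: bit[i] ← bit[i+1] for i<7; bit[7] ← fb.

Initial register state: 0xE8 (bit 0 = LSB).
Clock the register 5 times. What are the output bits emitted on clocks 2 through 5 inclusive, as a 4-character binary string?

0010

reg_0 = 0xE8
clock 1: out=0, reg = 0xF4
clock 2: out=0, reg = 0x7A
clock 3: out=0, reg = 0x3D
clock 4: out=1, reg = 0x1E
clock 5: out=0, reg = 0x0F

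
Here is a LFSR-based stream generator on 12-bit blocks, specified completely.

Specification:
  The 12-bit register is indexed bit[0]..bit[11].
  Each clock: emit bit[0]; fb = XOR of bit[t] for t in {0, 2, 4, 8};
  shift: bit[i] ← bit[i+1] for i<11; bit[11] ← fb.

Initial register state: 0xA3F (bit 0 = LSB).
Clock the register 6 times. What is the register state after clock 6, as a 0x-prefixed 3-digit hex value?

0x268

reg_0 = 0xA3F
clock 1: out=1, reg = 0xD1F
clock 2: out=1, reg = 0x68F
clock 3: out=1, reg = 0x347
clock 4: out=1, reg = 0x9A3
clock 5: out=1, reg = 0x4D1
clock 6: out=1, reg = 0x268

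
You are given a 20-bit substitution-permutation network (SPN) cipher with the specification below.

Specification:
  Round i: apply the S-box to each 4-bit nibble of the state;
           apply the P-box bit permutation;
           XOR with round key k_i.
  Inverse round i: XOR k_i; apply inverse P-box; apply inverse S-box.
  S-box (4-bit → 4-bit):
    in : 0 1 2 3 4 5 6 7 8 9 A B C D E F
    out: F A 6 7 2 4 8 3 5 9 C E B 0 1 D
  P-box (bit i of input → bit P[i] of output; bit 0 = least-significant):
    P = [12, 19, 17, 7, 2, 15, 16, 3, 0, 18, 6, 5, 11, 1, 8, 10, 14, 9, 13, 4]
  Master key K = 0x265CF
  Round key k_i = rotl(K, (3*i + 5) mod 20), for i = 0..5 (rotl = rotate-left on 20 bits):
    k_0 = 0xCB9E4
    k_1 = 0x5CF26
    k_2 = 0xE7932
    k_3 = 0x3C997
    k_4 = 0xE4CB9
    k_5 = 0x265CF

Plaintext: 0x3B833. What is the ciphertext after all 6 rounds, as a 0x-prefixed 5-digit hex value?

0x2C247

s_0 = plaintext = 0x3B833
s_1 = Round(s_0, k_0) = 0x74EA3
s_2 = Round(s_1, k_1) = 0xE9D2D
s_3 = Round(s_2, k_2) = 0xFB532
s_4 = Round(s_3, k_3) = 0x82CC1
s_5 = Round(s_4, k_4) = 0x2AD16
s_6 = Round(s_5, k_5) = 0x2C247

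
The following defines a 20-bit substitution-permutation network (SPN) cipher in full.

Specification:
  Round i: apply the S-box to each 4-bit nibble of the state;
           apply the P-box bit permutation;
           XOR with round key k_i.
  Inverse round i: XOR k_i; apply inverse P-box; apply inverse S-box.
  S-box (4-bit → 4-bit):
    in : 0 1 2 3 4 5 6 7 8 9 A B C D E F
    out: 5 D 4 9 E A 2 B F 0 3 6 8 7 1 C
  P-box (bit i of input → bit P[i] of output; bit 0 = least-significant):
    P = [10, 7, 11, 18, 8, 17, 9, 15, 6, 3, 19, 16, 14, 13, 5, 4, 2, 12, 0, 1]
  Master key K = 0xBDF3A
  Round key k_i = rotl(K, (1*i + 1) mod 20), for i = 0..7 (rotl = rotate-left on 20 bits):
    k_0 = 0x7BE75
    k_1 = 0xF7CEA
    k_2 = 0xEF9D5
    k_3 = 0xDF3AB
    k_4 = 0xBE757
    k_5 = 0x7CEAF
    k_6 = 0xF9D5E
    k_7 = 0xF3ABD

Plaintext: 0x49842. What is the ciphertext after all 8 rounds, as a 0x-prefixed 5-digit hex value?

s_0 = plaintext = 0x49842
s_1 = Round(s_0, k_0) = 0xC243E
s_2 = Round(s_1, k_1) = 0x6F9C0
s_3 = Round(s_2, k_2) = 0xE65E5
s_4 = Round(s_3, k_3) = 0x8D227
s_5 = Round(s_4, k_4) = 0x791F0
s_6 = Round(s_5, k_5) = 0xE50E9
s_7 = Round(s_6, k_6) = 0x7BC0A
s_8 = Round(s_7, k_7) = 0xE0D1B

0xE0D1B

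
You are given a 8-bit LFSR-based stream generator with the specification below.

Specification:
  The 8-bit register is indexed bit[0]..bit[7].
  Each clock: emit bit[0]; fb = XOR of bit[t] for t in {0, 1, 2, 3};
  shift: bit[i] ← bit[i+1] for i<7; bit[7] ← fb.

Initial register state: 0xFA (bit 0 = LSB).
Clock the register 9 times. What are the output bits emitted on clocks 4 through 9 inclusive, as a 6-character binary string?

reg_0 = 0xFA
clock 1: out=0, reg = 0x7D
clock 2: out=1, reg = 0xBE
clock 3: out=0, reg = 0xDF
clock 4: out=1, reg = 0x6F
clock 5: out=1, reg = 0x37
clock 6: out=1, reg = 0x9B
clock 7: out=1, reg = 0xCD
clock 8: out=1, reg = 0xE6
clock 9: out=0, reg = 0x73

111110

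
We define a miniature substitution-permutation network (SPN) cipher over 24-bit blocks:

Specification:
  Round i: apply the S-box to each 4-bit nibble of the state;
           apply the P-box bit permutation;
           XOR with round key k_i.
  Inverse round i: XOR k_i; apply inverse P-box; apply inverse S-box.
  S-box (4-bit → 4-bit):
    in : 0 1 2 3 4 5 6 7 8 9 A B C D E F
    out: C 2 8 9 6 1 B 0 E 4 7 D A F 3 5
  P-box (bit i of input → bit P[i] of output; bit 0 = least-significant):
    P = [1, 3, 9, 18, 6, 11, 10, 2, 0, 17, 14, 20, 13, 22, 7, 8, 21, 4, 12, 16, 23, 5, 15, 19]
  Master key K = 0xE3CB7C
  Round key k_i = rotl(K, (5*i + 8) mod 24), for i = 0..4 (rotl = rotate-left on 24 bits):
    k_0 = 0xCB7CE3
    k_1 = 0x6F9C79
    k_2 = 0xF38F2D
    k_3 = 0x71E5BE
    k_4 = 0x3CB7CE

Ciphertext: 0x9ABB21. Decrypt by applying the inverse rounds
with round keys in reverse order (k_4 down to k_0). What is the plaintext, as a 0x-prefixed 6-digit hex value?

s_0 = ciphertext = 0x9ABB21
s_1 = InvRound(s_0, k_4) = 0xE59ED6
s_2 = InvRound(s_1, k_3) = 0xE930E8
s_3 = InvRound(s_2, k_2) = 0x09B6D9
s_4 = InvRound(s_3, k_1) = 0x15A110
s_5 = InvRound(s_4, k_0) = 0xD48DA3

0xD48DA3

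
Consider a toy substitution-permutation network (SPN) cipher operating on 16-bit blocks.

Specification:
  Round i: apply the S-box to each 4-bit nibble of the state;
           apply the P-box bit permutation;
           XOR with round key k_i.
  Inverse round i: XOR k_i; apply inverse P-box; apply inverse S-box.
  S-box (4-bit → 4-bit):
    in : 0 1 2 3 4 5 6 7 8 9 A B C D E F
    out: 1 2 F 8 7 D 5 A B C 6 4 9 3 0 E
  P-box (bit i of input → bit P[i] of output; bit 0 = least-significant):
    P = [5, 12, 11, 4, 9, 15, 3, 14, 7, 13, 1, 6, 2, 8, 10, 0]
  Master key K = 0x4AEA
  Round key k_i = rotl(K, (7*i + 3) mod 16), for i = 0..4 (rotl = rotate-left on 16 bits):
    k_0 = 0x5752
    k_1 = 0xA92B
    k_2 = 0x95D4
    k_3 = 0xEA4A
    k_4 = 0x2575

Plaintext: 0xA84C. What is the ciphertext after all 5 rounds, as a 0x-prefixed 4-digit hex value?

s_0 = plaintext = 0xA84C
s_1 = Round(s_0, k_0) = 0xF0AA
s_2 = Round(s_1, k_1) = 0x34A2
s_3 = Round(s_2, k_2) = 0x2D6F
s_4 = Round(s_3, k_3) = 0xD5D7
s_5 = Round(s_4, k_4) = 0xB6A3

0xB6A3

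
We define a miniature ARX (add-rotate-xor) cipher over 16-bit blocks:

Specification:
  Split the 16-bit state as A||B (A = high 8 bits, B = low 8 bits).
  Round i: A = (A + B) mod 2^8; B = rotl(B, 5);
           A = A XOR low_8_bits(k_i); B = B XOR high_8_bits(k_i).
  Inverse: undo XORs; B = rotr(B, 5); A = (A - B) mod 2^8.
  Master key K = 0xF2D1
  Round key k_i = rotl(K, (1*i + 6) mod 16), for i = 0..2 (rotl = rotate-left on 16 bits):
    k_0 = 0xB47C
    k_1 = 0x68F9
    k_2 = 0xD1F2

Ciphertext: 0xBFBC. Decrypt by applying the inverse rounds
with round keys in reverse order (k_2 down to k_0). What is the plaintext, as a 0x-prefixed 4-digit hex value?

0x1A65

s_0 = ciphertext = 0xBFBC
s_1 = InvRound(s_0, k_2) = 0xE26B
s_2 = InvRound(s_1, k_1) = 0x0318
s_3 = InvRound(s_2, k_0) = 0x1A65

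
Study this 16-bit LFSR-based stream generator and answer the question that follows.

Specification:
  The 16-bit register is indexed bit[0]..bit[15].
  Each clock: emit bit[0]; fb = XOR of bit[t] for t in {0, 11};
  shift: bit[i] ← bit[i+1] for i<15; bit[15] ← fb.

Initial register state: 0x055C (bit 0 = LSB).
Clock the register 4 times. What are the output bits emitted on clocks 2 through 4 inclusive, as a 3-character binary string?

011

reg_0 = 0x055C
clock 1: out=0, reg = 0x02AE
clock 2: out=0, reg = 0x0157
clock 3: out=1, reg = 0x80AB
clock 4: out=1, reg = 0xC055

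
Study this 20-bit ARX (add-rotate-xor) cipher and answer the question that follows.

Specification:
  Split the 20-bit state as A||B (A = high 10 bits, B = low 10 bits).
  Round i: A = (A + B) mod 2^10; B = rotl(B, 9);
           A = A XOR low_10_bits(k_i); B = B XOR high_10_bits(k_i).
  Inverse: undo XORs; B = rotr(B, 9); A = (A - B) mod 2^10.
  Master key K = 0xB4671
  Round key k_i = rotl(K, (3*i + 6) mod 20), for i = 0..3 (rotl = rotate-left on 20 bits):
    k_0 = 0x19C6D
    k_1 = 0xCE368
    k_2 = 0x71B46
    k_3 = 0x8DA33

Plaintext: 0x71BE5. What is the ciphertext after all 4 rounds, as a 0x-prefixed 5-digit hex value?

s_0 = plaintext = 0x71BE5
s_1 = Round(s_0, k_0) = 0x71B95
s_2 = Round(s_1, k_1) = 0x8CCF2
s_3 = Round(s_2, k_2) = 0x18DBF
s_4 = Round(s_3, k_3) = 0x044E9

0x044E9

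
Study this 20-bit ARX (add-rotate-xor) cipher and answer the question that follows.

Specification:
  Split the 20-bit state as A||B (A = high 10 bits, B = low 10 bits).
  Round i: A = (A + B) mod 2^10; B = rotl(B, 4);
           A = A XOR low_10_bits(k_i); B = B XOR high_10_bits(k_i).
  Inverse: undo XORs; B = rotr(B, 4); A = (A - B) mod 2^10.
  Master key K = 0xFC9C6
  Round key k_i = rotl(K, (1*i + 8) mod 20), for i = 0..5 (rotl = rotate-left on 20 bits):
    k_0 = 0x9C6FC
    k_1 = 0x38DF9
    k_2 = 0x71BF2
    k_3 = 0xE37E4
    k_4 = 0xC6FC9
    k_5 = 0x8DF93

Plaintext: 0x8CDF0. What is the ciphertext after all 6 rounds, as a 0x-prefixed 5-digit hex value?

s_0 = plaintext = 0x8CDF0
s_1 = Round(s_0, k_0) = 0xB7D76
s_2 = Round(s_1, k_1) = 0x6B386
s_3 = Round(s_2, k_2) = 0xB01A8
s_4 = Round(s_3, k_3) = 0xE310B
s_5 = Round(s_4, k_4) = 0xD7BAF
s_6 = Round(s_5, k_5) = 0x278C9

0x278C9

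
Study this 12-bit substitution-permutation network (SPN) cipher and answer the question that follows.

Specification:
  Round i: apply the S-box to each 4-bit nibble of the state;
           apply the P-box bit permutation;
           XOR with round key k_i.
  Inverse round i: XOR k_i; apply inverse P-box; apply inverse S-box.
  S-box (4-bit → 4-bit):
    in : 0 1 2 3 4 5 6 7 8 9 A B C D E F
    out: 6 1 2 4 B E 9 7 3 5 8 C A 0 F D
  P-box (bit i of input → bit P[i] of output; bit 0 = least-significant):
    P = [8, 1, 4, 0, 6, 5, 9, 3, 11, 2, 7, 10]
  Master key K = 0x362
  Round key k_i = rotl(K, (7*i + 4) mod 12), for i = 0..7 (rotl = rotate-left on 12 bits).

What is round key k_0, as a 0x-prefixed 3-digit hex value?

K = 0x362
k_0 = rotl(K, (7*0+4) mod 12) = rotl(K, 4) = 0x623

0x623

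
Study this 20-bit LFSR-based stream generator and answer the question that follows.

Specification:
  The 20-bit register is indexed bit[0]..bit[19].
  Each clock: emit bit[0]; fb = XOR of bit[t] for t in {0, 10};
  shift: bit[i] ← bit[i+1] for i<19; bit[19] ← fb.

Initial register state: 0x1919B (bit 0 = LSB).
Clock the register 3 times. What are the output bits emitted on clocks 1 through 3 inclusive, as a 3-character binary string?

reg_0 = 0x1919B
clock 1: out=1, reg = 0x8C8CD
clock 2: out=1, reg = 0xC6466
clock 3: out=0, reg = 0xE3233

110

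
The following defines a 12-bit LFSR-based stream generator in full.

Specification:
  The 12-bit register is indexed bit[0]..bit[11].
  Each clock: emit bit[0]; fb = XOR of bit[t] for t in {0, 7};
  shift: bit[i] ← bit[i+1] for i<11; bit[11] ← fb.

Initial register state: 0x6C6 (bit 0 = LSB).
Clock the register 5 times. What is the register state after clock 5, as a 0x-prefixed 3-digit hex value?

0x5B6

reg_0 = 0x6C6
clock 1: out=0, reg = 0xB63
clock 2: out=1, reg = 0xDB1
clock 3: out=1, reg = 0x6D8
clock 4: out=0, reg = 0xB6C
clock 5: out=0, reg = 0x5B6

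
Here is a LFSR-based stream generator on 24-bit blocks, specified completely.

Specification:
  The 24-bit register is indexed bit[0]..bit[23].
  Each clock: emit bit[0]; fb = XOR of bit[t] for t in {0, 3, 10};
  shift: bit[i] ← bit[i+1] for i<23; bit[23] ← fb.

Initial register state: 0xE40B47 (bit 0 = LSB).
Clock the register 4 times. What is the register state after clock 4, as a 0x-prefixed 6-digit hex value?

reg_0 = 0xE40B47
clock 1: out=1, reg = 0xF205A3
clock 2: out=1, reg = 0x7902D1
clock 3: out=1, reg = 0xBC8168
clock 4: out=0, reg = 0xDE40B4

0xDE40B4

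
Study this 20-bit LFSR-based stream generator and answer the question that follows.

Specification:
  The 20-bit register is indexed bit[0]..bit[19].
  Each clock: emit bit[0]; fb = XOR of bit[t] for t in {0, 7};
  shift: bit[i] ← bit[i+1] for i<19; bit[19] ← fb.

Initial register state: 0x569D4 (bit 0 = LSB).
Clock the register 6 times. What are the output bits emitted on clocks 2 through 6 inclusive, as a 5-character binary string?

01010

reg_0 = 0x569D4
clock 1: out=0, reg = 0xAB4EA
clock 2: out=0, reg = 0xD5A75
clock 3: out=1, reg = 0xEAD3A
clock 4: out=0, reg = 0x7569D
clock 5: out=1, reg = 0x3AB4E
clock 6: out=0, reg = 0x1D5A7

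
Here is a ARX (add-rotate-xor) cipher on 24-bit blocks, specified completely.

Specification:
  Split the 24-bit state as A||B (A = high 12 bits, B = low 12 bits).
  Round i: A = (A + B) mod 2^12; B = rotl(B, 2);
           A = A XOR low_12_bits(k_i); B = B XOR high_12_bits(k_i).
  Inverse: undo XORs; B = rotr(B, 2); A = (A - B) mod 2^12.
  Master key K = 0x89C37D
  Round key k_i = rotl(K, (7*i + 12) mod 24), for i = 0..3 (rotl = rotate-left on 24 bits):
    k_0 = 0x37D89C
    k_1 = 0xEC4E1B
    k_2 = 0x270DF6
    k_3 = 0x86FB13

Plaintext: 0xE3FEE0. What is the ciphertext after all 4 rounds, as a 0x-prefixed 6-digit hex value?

s_0 = plaintext = 0xE3FEE0
s_1 = Round(s_0, k_0) = 0x5838FE
s_2 = Round(s_1, k_1) = 0x09AD3E
s_3 = Round(s_2, k_2) = 0x02E68B
s_4 = Round(s_3, k_3) = 0xDAA242

0xDAA242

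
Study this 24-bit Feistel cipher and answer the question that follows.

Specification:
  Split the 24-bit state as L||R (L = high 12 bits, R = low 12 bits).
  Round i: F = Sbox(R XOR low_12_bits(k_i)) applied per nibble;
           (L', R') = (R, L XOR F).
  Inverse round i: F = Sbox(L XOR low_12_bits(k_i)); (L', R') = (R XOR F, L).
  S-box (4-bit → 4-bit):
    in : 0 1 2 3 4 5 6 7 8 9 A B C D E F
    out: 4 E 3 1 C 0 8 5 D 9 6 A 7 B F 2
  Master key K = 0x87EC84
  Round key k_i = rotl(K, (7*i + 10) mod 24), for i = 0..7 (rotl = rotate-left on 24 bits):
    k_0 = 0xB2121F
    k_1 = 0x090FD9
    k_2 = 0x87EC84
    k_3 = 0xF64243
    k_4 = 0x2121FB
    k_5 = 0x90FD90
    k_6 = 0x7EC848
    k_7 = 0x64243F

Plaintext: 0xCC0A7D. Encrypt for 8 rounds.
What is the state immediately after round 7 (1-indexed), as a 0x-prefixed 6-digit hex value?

0xB0CA7C

s_0 = plaintext = 0xCC0A7D
s_1 = Round(s_0, k_0) = 0xA7D143
s_2 = Round(s_1, k_1) = 0x1435EB
s_3 = Round(s_2, k_2) = 0x5EB8C1
s_4 = Round(s_3, k_3) = 0x8C1338
s_5 = Round(s_4, k_4) = 0x338BB0
s_6 = Round(s_5, k_5) = 0xBB0B0C
s_7 = Round(s_6, k_6) = 0xB0CA7C
s_8 = Round(s_7, k_7) = 0xA7C4CD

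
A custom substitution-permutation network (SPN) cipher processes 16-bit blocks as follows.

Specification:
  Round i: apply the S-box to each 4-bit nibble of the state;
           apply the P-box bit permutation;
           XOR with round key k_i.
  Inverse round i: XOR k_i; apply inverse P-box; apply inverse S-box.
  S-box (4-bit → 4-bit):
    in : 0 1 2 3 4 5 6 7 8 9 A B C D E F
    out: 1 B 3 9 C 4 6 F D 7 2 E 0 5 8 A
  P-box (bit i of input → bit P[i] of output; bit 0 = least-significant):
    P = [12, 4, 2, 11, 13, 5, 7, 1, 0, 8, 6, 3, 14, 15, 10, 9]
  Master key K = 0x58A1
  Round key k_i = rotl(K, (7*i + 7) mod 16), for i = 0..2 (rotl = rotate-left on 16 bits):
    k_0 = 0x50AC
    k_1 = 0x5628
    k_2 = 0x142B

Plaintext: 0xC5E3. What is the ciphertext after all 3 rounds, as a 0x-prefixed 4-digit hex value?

0x08C2

s_0 = plaintext = 0xC5E3
s_1 = Round(s_0, k_0) = 0x48EE
s_2 = Round(s_1, k_1) = 0x5863
s_3 = Round(s_2, k_2) = 0x08C2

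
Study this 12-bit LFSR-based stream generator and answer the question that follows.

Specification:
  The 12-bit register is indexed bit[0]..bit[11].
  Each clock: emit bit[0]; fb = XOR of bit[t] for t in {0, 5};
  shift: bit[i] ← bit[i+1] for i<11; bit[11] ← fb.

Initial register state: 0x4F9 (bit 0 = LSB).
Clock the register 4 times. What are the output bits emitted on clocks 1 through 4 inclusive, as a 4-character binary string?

1001

reg_0 = 0x4F9
clock 1: out=1, reg = 0x27C
clock 2: out=0, reg = 0x93E
clock 3: out=0, reg = 0xC9F
clock 4: out=1, reg = 0xE4F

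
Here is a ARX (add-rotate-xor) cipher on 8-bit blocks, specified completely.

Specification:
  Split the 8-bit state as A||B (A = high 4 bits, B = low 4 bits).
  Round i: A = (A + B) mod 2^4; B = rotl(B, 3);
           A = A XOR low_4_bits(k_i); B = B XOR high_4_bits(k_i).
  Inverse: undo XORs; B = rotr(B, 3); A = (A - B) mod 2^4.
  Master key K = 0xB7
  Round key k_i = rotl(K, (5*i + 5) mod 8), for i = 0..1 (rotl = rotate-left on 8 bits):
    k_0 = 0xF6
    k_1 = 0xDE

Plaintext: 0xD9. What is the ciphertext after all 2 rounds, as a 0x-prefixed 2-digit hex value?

0xD4

s_0 = plaintext = 0xD9
s_1 = Round(s_0, k_0) = 0x03
s_2 = Round(s_1, k_1) = 0xD4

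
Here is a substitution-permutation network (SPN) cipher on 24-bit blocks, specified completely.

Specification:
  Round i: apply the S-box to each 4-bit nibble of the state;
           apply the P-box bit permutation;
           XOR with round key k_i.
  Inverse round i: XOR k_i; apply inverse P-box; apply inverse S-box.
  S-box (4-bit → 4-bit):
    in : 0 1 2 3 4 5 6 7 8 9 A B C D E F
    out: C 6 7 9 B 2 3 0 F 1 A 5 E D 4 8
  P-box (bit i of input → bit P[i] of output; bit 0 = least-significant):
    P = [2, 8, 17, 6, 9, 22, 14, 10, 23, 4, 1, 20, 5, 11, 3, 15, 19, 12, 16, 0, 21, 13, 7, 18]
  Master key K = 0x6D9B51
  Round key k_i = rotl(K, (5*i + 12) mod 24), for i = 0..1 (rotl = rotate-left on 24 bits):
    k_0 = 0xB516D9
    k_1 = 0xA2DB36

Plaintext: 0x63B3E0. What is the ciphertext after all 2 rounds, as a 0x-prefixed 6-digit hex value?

s_0 = plaintext = 0x63B3E0
s_1 = Round(s_0, k_0) = 0x0F76B0
s_2 = Round(s_1, k_1) = 0x2499E7

0x2499E7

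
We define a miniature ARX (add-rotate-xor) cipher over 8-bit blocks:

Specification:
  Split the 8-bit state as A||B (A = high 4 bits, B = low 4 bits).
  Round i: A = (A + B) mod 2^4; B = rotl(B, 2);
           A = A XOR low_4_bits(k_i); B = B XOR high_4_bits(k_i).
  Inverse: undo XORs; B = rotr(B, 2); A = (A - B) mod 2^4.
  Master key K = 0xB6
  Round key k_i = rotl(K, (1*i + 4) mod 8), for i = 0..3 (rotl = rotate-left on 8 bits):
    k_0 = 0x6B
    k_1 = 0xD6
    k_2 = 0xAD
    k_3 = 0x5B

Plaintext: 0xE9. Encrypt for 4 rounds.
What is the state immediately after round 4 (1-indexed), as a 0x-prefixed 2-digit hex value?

0xC2

s_0 = plaintext = 0xE9
s_1 = Round(s_0, k_0) = 0xC0
s_2 = Round(s_1, k_1) = 0xAD
s_3 = Round(s_2, k_2) = 0xAD
s_4 = Round(s_3, k_3) = 0xC2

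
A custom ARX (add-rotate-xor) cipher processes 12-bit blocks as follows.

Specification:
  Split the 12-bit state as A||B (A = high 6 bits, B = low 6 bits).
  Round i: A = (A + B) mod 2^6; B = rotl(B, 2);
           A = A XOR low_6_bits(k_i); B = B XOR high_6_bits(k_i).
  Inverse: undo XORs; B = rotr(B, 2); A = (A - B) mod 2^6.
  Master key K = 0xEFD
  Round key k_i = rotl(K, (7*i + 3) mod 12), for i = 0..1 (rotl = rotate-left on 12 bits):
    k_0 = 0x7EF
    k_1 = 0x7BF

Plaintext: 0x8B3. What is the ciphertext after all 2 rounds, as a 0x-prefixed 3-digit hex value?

s_0 = plaintext = 0x8B3
s_1 = Round(s_0, k_0) = 0xE90
s_2 = Round(s_1, k_1) = 0xD5F

0xD5F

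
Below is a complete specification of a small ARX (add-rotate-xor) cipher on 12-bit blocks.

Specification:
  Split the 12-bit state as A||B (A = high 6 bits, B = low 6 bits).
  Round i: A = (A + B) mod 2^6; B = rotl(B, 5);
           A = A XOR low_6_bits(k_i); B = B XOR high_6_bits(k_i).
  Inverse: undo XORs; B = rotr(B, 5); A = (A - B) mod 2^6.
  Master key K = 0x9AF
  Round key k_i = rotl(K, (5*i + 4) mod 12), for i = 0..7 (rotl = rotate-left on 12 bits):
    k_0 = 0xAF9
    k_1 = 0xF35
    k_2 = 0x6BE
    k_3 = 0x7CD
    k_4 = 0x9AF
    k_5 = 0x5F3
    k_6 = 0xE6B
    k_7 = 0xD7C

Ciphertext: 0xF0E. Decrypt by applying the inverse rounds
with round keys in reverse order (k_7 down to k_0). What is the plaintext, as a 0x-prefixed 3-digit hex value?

s_0 = ciphertext = 0xF0E
s_1 = InvRound(s_0, k_7) = 0x277
s_2 = InvRound(s_1, k_6) = 0x19C
s_3 = InvRound(s_2, k_5) = 0x7D6
s_4 = InvRound(s_3, k_4) = 0x3E1
s_5 = InvRound(s_4, k_3) = 0x17D
s_6 = InvRound(s_5, k_2) = 0xB0F
s_7 = InvRound(s_6, k_1) = 0xCA7
s_8 = InvRound(s_7, k_0) = 0xCD8

0xCD8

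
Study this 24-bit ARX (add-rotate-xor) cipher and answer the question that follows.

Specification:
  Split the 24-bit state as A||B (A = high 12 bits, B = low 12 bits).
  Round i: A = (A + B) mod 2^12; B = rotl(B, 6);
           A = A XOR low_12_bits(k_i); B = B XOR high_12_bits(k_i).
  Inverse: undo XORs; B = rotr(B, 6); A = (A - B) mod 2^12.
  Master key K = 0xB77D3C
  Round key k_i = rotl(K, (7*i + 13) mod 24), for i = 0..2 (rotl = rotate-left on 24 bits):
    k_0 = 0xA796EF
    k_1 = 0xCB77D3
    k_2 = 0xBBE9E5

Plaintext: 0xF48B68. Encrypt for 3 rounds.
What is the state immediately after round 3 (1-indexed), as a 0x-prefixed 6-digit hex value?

s_0 = plaintext = 0xF48B68
s_1 = Round(s_0, k_0) = 0xC5F054
s_2 = Round(s_1, k_1) = 0xB609B6
s_3 = Round(s_2, k_2) = 0xCF3618

0xCF3618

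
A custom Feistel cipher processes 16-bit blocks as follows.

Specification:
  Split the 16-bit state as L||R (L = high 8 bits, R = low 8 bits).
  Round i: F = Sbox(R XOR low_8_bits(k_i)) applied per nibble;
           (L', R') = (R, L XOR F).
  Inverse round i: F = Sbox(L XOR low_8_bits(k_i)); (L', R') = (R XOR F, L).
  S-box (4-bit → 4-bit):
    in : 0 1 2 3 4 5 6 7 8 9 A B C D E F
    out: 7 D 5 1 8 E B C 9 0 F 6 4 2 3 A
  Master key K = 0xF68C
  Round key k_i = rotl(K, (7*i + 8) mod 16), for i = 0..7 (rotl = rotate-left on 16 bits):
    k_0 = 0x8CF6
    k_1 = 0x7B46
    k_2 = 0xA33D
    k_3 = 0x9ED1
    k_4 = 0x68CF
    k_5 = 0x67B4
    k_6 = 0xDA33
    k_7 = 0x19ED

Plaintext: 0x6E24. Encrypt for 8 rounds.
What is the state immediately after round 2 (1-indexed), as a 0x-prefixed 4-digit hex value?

0x4B56

s_0 = plaintext = 0x6E24
s_1 = Round(s_0, k_0) = 0x244B
s_2 = Round(s_1, k_1) = 0x4B56
s_3 = Round(s_2, k_2) = 0x56FD
s_4 = Round(s_3, k_3) = 0xFD02
s_5 = Round(s_4, k_4) = 0x02BF
s_6 = Round(s_5, k_5) = 0xBF74
s_7 = Round(s_6, k_6) = 0x7433
s_8 = Round(s_7, k_7) = 0x3357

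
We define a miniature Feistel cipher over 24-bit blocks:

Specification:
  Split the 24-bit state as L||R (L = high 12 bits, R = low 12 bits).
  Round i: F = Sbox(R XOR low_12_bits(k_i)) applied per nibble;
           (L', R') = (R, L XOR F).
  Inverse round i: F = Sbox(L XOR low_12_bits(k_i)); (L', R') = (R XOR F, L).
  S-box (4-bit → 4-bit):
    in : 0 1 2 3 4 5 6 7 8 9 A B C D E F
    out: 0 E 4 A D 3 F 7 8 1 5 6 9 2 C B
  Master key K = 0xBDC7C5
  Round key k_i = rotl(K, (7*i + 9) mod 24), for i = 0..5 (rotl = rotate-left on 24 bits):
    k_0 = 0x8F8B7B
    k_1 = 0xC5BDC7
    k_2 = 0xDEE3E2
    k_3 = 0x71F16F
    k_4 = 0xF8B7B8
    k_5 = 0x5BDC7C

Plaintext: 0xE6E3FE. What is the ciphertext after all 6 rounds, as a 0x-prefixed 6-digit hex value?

0xC2DDEF

s_0 = plaintext = 0xE6E3FE
s_1 = Round(s_0, k_0) = 0x3FE6ED
s_2 = Round(s_1, k_1) = 0x6ED5BB
s_3 = Round(s_2, k_2) = 0x5BB9DC
s_4 = Round(s_3, k_3) = 0x9DCDD1
s_5 = Round(s_4, k_4) = 0xDD1C2D
s_6 = Round(s_5, k_5) = 0xC2DDEF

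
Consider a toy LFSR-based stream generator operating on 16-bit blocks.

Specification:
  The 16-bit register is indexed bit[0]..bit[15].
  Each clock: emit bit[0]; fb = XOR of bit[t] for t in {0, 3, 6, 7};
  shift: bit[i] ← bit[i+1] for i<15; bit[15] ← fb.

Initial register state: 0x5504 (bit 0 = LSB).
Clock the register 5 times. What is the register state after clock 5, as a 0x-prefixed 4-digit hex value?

0xD2A8

reg_0 = 0x5504
clock 1: out=0, reg = 0x2A82
clock 2: out=0, reg = 0x9541
clock 3: out=1, reg = 0x4AA0
clock 4: out=0, reg = 0xA550
clock 5: out=0, reg = 0xD2A8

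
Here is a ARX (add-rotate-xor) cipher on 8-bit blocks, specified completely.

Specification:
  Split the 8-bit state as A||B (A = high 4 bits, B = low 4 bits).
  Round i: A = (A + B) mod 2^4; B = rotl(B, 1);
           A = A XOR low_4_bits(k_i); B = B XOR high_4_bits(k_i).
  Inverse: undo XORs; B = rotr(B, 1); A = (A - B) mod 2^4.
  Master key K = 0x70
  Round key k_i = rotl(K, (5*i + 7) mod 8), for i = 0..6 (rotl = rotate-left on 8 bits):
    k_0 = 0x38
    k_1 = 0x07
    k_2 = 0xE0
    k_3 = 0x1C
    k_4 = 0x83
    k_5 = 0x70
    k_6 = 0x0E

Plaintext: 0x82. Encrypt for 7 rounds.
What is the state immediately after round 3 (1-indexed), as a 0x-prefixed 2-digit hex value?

0xC3

s_0 = plaintext = 0x82
s_1 = Round(s_0, k_0) = 0x27
s_2 = Round(s_1, k_1) = 0xEE
s_3 = Round(s_2, k_2) = 0xC3
s_4 = Round(s_3, k_3) = 0x37
s_5 = Round(s_4, k_4) = 0x96
s_6 = Round(s_5, k_5) = 0xFB
s_7 = Round(s_6, k_6) = 0x47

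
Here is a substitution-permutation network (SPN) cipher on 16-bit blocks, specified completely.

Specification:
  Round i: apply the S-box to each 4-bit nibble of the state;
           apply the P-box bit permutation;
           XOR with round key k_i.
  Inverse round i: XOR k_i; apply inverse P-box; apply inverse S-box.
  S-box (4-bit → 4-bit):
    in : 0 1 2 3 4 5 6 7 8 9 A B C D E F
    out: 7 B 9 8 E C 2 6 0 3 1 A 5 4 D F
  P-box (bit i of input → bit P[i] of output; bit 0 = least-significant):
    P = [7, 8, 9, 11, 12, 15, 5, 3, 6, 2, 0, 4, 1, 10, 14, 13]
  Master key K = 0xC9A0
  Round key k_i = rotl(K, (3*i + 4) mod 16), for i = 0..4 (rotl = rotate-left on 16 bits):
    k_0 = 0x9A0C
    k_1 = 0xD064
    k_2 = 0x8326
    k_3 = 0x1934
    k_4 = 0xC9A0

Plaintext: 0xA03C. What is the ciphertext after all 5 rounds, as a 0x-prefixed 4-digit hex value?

s_0 = plaintext = 0xA03C
s_1 = Round(s_0, k_0) = 0x98C3
s_2 = Round(s_1, k_1) = 0xCC46
s_3 = Round(s_2, k_2) = 0x424D
s_4 = Round(s_3, k_3) = 0xFF4C
s_5 = Round(s_4, k_4) = 0x2F5F

0x2F5F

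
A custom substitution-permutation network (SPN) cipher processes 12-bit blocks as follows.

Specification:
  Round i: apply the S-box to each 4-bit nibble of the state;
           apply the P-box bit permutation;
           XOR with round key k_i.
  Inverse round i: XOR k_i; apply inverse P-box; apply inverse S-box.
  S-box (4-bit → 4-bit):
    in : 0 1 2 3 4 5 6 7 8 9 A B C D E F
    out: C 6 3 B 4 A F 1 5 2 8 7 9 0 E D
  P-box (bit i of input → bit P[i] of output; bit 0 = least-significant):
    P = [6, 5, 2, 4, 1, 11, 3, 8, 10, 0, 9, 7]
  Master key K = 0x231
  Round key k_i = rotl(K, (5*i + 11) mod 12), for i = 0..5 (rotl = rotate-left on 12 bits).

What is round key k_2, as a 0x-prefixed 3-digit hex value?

0x246

K = 0x231
k_0 = rotl(K, (5*0+11) mod 12) = rotl(K, 11) = 0x918
k_1 = rotl(K, (5*1+11) mod 12) = rotl(K, 4) = 0x312
k_2 = rotl(K, (5*2+11) mod 12) = rotl(K, 9) = 0x246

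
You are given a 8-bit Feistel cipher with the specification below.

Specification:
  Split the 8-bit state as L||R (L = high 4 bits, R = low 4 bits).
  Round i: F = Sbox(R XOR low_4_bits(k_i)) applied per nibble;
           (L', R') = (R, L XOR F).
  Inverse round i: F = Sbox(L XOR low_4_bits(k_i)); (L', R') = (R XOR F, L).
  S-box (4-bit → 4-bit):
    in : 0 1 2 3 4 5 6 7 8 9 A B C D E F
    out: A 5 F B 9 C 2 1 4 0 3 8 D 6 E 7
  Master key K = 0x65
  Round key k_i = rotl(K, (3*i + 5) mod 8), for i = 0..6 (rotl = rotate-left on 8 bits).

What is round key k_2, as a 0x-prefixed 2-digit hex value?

K = 0x65
k_0 = rotl(K, (3*0+5) mod 8) = rotl(K, 5) = 0xAC
k_1 = rotl(K, (3*1+5) mod 8) = rotl(K, 0) = 0x65
k_2 = rotl(K, (3*2+5) mod 8) = rotl(K, 3) = 0x2B

0x2B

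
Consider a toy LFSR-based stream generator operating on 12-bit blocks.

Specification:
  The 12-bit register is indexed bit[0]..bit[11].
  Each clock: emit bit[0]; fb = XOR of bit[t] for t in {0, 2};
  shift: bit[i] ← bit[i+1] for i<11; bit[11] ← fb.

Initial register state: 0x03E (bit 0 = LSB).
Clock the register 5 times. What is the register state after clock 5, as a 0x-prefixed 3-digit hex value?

0x881

reg_0 = 0x03E
clock 1: out=0, reg = 0x81F
clock 2: out=1, reg = 0x40F
clock 3: out=1, reg = 0x207
clock 4: out=1, reg = 0x103
clock 5: out=1, reg = 0x881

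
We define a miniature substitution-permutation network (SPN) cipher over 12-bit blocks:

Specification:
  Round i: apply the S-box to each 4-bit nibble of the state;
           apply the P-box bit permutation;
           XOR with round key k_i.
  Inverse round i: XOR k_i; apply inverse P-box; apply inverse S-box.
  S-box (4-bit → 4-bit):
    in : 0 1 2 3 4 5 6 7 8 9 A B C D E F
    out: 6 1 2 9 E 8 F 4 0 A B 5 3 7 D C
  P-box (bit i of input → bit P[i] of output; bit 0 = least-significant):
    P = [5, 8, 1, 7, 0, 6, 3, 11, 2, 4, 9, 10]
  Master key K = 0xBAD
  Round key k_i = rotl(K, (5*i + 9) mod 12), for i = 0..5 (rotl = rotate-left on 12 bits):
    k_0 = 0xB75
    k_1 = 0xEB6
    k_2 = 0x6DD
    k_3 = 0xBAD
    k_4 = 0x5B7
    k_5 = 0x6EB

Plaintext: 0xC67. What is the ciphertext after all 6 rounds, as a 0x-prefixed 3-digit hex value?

s_0 = plaintext = 0xC67
s_1 = Round(s_0, k_0) = 0x32A
s_2 = Round(s_1, k_1) = 0xB52
s_3 = Round(s_2, k_2) = 0xDD9
s_4 = Round(s_3, k_3) = 0x870
s_5 = Round(s_4, k_4) = 0x4BD
s_6 = Round(s_5, k_5) = 0x1D0

0x1D0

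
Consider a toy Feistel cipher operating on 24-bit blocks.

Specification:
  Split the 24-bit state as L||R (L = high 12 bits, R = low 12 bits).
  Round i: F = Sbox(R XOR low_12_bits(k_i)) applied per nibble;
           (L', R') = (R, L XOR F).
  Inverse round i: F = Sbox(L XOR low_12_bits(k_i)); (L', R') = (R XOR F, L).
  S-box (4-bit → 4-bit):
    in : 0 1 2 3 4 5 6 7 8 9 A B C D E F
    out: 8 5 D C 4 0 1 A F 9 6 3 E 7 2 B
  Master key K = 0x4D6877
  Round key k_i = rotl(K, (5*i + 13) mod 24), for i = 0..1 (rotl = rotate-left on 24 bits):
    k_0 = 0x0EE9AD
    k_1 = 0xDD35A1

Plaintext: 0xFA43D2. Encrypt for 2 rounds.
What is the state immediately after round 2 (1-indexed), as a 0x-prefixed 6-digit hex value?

s_0 = plaintext = 0xFA43D2
s_1 = Round(s_0, k_0) = 0x3D290F
s_2 = Round(s_1, k_1) = 0x90FDB0

0x90FDB0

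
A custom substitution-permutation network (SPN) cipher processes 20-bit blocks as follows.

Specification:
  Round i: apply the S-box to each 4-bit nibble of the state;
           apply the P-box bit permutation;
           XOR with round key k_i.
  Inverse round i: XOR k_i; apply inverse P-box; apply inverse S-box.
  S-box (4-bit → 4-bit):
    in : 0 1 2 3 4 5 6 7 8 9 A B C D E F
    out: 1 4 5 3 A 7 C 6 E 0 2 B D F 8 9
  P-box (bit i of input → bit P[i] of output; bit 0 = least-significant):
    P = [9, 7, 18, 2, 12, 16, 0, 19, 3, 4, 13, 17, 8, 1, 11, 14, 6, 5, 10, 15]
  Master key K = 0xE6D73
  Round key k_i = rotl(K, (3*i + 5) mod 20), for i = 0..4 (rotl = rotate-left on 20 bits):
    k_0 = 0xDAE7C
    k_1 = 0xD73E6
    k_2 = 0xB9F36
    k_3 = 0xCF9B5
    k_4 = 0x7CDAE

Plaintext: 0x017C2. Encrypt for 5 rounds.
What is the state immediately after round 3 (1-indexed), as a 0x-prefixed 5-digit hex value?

s_0 = plaintext = 0x017C2
s_1 = Round(s_0, k_0) = 0x1942D
s_2 = Round(s_1, k_1) = 0xB6573
s_3 = Round(s_2, k_2) = 0xA75CF
s_4 = Round(s_3, k_3) = 0x4C38A
s_5 = Round(s_4, k_4) = 0xE0417

0xA75CF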